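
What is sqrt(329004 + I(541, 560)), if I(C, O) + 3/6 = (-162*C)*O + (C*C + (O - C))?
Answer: I*sqrt(193831266)/2 ≈ 6961.2*I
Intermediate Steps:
I(C, O) = -1/2 + O + C**2 - C - 162*C*O (I(C, O) = -1/2 + ((-162*C)*O + (C*C + (O - C))) = -1/2 + (-162*C*O + (C**2 + (O - C))) = -1/2 + (-162*C*O + (O + C**2 - C)) = -1/2 + (O + C**2 - C - 162*C*O) = -1/2 + O + C**2 - C - 162*C*O)
sqrt(329004 + I(541, 560)) = sqrt(329004 + (-1/2 + 560 + 541**2 - 1*541 - 162*541*560)) = sqrt(329004 + (-1/2 + 560 + 292681 - 541 - 49079520)) = sqrt(329004 - 97573641/2) = sqrt(-96915633/2) = I*sqrt(193831266)/2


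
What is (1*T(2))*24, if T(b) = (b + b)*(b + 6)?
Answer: 768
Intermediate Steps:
T(b) = 2*b*(6 + b) (T(b) = (2*b)*(6 + b) = 2*b*(6 + b))
(1*T(2))*24 = (1*(2*2*(6 + 2)))*24 = (1*(2*2*8))*24 = (1*32)*24 = 32*24 = 768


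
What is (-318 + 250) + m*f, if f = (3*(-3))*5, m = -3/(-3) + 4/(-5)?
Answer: -77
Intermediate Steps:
m = 1/5 (m = -3*(-1/3) + 4*(-1/5) = 1 - 4/5 = 1/5 ≈ 0.20000)
f = -45 (f = -9*5 = -45)
(-318 + 250) + m*f = (-318 + 250) + (1/5)*(-45) = -68 - 9 = -77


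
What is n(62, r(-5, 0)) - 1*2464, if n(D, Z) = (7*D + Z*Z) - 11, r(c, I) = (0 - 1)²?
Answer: -2040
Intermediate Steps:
r(c, I) = 1 (r(c, I) = (-1)² = 1)
n(D, Z) = -11 + Z² + 7*D (n(D, Z) = (7*D + Z²) - 11 = (Z² + 7*D) - 11 = -11 + Z² + 7*D)
n(62, r(-5, 0)) - 1*2464 = (-11 + 1² + 7*62) - 1*2464 = (-11 + 1 + 434) - 2464 = 424 - 2464 = -2040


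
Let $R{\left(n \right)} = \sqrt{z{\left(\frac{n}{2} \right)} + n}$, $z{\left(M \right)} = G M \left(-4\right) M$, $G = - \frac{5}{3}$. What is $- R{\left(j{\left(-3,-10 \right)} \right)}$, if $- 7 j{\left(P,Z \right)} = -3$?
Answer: $- \frac{6}{7} \approx -0.85714$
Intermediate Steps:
$j{\left(P,Z \right)} = \frac{3}{7}$ ($j{\left(P,Z \right)} = \left(- \frac{1}{7}\right) \left(-3\right) = \frac{3}{7}$)
$G = - \frac{5}{3}$ ($G = \left(-5\right) \frac{1}{3} = - \frac{5}{3} \approx -1.6667$)
$z{\left(M \right)} = \frac{20 M^{2}}{3}$ ($z{\left(M \right)} = - \frac{5 M \left(-4\right)}{3} M = - \frac{5 \left(- 4 M\right)}{3} M = \frac{20 M}{3} M = \frac{20 M^{2}}{3}$)
$R{\left(n \right)} = \sqrt{n + \frac{5 n^{2}}{3}}$ ($R{\left(n \right)} = \sqrt{\frac{20 \left(\frac{n}{2}\right)^{2}}{3} + n} = \sqrt{\frac{20 \frac{n^{2}}{4}}{3} + n} = \sqrt{\frac{5 n^{2}}{3} + n} = \sqrt{n + \frac{5 n^{2}}{3}}$)
$- R{\left(j{\left(-3,-10 \right)} \right)} = - \frac{\sqrt{3} \sqrt{\frac{3 \left(3 + 5 \cdot \frac{3}{7}\right)}{7}}}{3} = - \frac{\sqrt{3} \sqrt{\frac{3 \left(3 + \frac{15}{7}\right)}{7}}}{3} = - \frac{\sqrt{3} \sqrt{\frac{3}{7} \cdot \frac{36}{7}}}{3} = - \frac{\sqrt{3} \sqrt{\frac{108}{49}}}{3} = - \frac{\sqrt{3} \frac{6 \sqrt{3}}{7}}{3} = \left(-1\right) \frac{6}{7} = - \frac{6}{7}$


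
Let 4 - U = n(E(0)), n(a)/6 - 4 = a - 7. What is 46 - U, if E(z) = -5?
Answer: -6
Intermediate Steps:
n(a) = -18 + 6*a (n(a) = 24 + 6*(a - 7) = 24 + 6*(-7 + a) = 24 + (-42 + 6*a) = -18 + 6*a)
U = 52 (U = 4 - (-18 + 6*(-5)) = 4 - (-18 - 30) = 4 - 1*(-48) = 4 + 48 = 52)
46 - U = 46 - 1*52 = 46 - 52 = -6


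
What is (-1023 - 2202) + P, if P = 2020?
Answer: -1205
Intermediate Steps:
(-1023 - 2202) + P = (-1023 - 2202) + 2020 = -3225 + 2020 = -1205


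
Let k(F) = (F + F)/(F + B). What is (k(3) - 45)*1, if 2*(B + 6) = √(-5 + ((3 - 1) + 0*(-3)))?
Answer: -609/13 - 4*I*√3/13 ≈ -46.846 - 0.53294*I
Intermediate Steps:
B = -6 + I*√3/2 (B = -6 + √(-5 + ((3 - 1) + 0*(-3)))/2 = -6 + √(-5 + (2 + 0))/2 = -6 + √(-5 + 2)/2 = -6 + √(-3)/2 = -6 + (I*√3)/2 = -6 + I*√3/2 ≈ -6.0 + 0.86602*I)
k(F) = 2*F/(-6 + F + I*√3/2) (k(F) = (F + F)/(F + (-6 + I*√3/2)) = (2*F)/(-6 + F + I*√3/2) = 2*F/(-6 + F + I*√3/2))
(k(3) - 45)*1 = (4*3/(-12 + 2*3 + I*√3) - 45)*1 = (4*3/(-12 + 6 + I*√3) - 45)*1 = (4*3/(-6 + I*√3) - 45)*1 = (12/(-6 + I*√3) - 45)*1 = (-45 + 12/(-6 + I*√3))*1 = -45 + 12/(-6 + I*√3)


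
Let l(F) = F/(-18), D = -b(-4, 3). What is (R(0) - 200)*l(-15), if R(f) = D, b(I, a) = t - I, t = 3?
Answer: -345/2 ≈ -172.50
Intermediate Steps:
b(I, a) = 3 - I
D = -7 (D = -(3 - 1*(-4)) = -(3 + 4) = -1*7 = -7)
l(F) = -F/18 (l(F) = F*(-1/18) = -F/18)
R(f) = -7
(R(0) - 200)*l(-15) = (-7 - 200)*(-1/18*(-15)) = -207*5/6 = -345/2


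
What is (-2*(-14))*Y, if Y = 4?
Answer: 112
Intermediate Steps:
(-2*(-14))*Y = -2*(-14)*4 = 28*4 = 112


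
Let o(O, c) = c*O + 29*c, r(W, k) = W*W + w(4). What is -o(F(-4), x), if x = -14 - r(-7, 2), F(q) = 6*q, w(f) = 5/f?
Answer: 1285/4 ≈ 321.25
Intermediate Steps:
r(W, k) = 5/4 + W**2 (r(W, k) = W*W + 5/4 = W**2 + 5*(1/4) = W**2 + 5/4 = 5/4 + W**2)
x = -257/4 (x = -14 - (5/4 + (-7)**2) = -14 - (5/4 + 49) = -14 - 1*201/4 = -14 - 201/4 = -257/4 ≈ -64.250)
o(O, c) = 29*c + O*c (o(O, c) = O*c + 29*c = 29*c + O*c)
-o(F(-4), x) = -(-257)*(29 + 6*(-4))/4 = -(-257)*(29 - 24)/4 = -(-257)*5/4 = -1*(-1285/4) = 1285/4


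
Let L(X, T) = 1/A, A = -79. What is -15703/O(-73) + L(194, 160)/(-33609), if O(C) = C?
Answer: 41693208106/193823103 ≈ 215.11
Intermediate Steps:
L(X, T) = -1/79 (L(X, T) = 1/(-79) = -1/79)
-15703/O(-73) + L(194, 160)/(-33609) = -15703/(-73) - 1/79/(-33609) = -15703*(-1/73) - 1/79*(-1/33609) = 15703/73 + 1/2655111 = 41693208106/193823103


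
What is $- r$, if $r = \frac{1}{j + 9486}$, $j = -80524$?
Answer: $\frac{1}{71038} \approx 1.4077 \cdot 10^{-5}$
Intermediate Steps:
$r = - \frac{1}{71038}$ ($r = \frac{1}{-80524 + 9486} = \frac{1}{-71038} = - \frac{1}{71038} \approx -1.4077 \cdot 10^{-5}$)
$- r = \left(-1\right) \left(- \frac{1}{71038}\right) = \frac{1}{71038}$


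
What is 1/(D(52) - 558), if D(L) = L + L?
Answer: -1/454 ≈ -0.0022026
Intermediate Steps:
D(L) = 2*L
1/(D(52) - 558) = 1/(2*52 - 558) = 1/(104 - 558) = 1/(-454) = -1/454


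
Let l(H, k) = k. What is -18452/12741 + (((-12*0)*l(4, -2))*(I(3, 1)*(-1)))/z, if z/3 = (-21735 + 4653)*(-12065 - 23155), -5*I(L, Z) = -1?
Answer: -18452/12741 ≈ -1.4482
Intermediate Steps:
I(L, Z) = ⅕ (I(L, Z) = -⅕*(-1) = ⅕)
z = 1804884120 (z = 3*((-21735 + 4653)*(-12065 - 23155)) = 3*(-17082*(-35220)) = 3*601628040 = 1804884120)
-18452/12741 + (((-12*0)*l(4, -2))*(I(3, 1)*(-1)))/z = -18452/12741 + ((-12*0*(-2))*((⅕)*(-1)))/1804884120 = -18452*1/12741 + ((0*(-2))*(-⅕))*(1/1804884120) = -18452/12741 + (0*(-⅕))*(1/1804884120) = -18452/12741 + 0*(1/1804884120) = -18452/12741 + 0 = -18452/12741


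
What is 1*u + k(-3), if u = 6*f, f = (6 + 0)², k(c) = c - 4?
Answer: 209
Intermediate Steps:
k(c) = -4 + c
f = 36 (f = 6² = 36)
u = 216 (u = 6*36 = 216)
1*u + k(-3) = 1*216 + (-4 - 3) = 216 - 7 = 209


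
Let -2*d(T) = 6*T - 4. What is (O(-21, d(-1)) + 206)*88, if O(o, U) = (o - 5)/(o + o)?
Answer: 381832/21 ≈ 18182.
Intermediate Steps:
d(T) = 2 - 3*T (d(T) = -(6*T - 4)/2 = -(-4 + 6*T)/2 = 2 - 3*T)
O(o, U) = (-5 + o)/(2*o) (O(o, U) = (-5 + o)/((2*o)) = (-5 + o)*(1/(2*o)) = (-5 + o)/(2*o))
(O(-21, d(-1)) + 206)*88 = ((1/2)*(-5 - 21)/(-21) + 206)*88 = ((1/2)*(-1/21)*(-26) + 206)*88 = (13/21 + 206)*88 = (4339/21)*88 = 381832/21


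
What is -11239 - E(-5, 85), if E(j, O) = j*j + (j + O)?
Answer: -11344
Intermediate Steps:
E(j, O) = O + j + j**2 (E(j, O) = j**2 + (O + j) = O + j + j**2)
-11239 - E(-5, 85) = -11239 - (85 - 5 + (-5)**2) = -11239 - (85 - 5 + 25) = -11239 - 1*105 = -11239 - 105 = -11344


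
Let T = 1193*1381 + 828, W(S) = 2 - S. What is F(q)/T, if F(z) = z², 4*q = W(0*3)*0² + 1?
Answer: 1/26373776 ≈ 3.7916e-8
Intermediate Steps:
q = ¼ (q = ((2 - 0*3)*0² + 1)/4 = ((2 - 1*0)*0 + 1)/4 = ((2 + 0)*0 + 1)/4 = (2*0 + 1)/4 = (0 + 1)/4 = (¼)*1 = ¼ ≈ 0.25000)
T = 1648361 (T = 1647533 + 828 = 1648361)
F(q)/T = (¼)²/1648361 = (1/16)*(1/1648361) = 1/26373776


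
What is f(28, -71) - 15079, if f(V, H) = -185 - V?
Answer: -15292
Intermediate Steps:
f(28, -71) - 15079 = (-185 - 1*28) - 15079 = (-185 - 28) - 15079 = -213 - 15079 = -15292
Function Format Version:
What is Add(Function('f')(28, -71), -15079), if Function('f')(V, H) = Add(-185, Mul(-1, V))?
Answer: -15292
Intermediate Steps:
Add(Function('f')(28, -71), -15079) = Add(Add(-185, Mul(-1, 28)), -15079) = Add(Add(-185, -28), -15079) = Add(-213, -15079) = -15292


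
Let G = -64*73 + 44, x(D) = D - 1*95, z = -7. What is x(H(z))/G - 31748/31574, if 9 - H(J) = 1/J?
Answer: -504766117/511435652 ≈ -0.98696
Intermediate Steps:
H(J) = 9 - 1/J
x(D) = -95 + D (x(D) = D - 95 = -95 + D)
G = -4628 (G = -4672 + 44 = -4628)
x(H(z))/G - 31748/31574 = (-95 + (9 - 1/(-7)))/(-4628) - 31748/31574 = (-95 + (9 - 1*(-⅐)))*(-1/4628) - 31748*1/31574 = (-95 + (9 + ⅐))*(-1/4628) - 15874/15787 = (-95 + 64/7)*(-1/4628) - 15874/15787 = -601/7*(-1/4628) - 15874/15787 = 601/32396 - 15874/15787 = -504766117/511435652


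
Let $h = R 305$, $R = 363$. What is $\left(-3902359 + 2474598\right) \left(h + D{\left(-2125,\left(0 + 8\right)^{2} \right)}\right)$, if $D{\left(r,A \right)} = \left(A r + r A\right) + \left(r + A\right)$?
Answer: $233219048306$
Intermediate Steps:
$h = 110715$ ($h = 363 \cdot 305 = 110715$)
$D{\left(r,A \right)} = A + r + 2 A r$ ($D{\left(r,A \right)} = \left(A r + A r\right) + \left(A + r\right) = 2 A r + \left(A + r\right) = A + r + 2 A r$)
$\left(-3902359 + 2474598\right) \left(h + D{\left(-2125,\left(0 + 8\right)^{2} \right)}\right) = \left(-3902359 + 2474598\right) \left(110715 + \left(\left(0 + 8\right)^{2} - 2125 + 2 \left(0 + 8\right)^{2} \left(-2125\right)\right)\right) = - 1427761 \left(110715 + \left(8^{2} - 2125 + 2 \cdot 8^{2} \left(-2125\right)\right)\right) = - 1427761 \left(110715 + \left(64 - 2125 + 2 \cdot 64 \left(-2125\right)\right)\right) = - 1427761 \left(110715 - 274061\right) = \left(-1427761\right) \left(-163346\right) = 233219048306$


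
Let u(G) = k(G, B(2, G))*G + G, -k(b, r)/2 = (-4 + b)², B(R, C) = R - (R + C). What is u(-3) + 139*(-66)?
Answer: -8883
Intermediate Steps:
B(R, C) = -C (B(R, C) = R - (C + R) = R + (-C - R) = -C)
k(b, r) = -2*(-4 + b)²
u(G) = G - 2*G*(-4 + G)² (u(G) = (-2*(-4 + G)²)*G + G = -2*G*(-4 + G)² + G = G - 2*G*(-4 + G)²)
u(-3) + 139*(-66) = (-3 - 2*(-3)*(-4 - 3)²) + 139*(-66) = (-3 - 2*(-3)*(-7)²) - 9174 = (-3 - 2*(-3)*49) - 9174 = (-3 + 294) - 9174 = 291 - 9174 = -8883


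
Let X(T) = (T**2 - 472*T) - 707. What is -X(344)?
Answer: 44739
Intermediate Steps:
X(T) = -707 + T**2 - 472*T
-X(344) = -(-707 + 344**2 - 472*344) = -(-707 + 118336 - 162368) = -1*(-44739) = 44739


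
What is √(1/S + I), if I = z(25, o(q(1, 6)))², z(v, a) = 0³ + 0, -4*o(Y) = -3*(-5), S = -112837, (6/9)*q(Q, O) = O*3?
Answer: I*√112837/112837 ≈ 0.002977*I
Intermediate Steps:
q(Q, O) = 9*O/2 (q(Q, O) = 3*(O*3)/2 = 3*(3*O)/2 = 9*O/2)
o(Y) = -15/4 (o(Y) = -(-3)*(-5)/4 = -¼*15 = -15/4)
z(v, a) = 0 (z(v, a) = 0 + 0 = 0)
I = 0 (I = 0² = 0)
√(1/S + I) = √(1/(-112837) + 0) = √(-1/112837 + 0) = √(-1/112837) = I*√112837/112837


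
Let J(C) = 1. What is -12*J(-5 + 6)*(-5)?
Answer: 60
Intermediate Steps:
-12*J(-5 + 6)*(-5) = -12*1*(-5) = -12*(-5) = 60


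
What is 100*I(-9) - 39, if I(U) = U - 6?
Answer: -1539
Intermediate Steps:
I(U) = -6 + U
100*I(-9) - 39 = 100*(-6 - 9) - 39 = 100*(-15) - 39 = -1500 - 39 = -1539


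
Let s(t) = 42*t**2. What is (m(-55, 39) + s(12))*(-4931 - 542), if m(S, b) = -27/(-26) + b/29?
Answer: -1920597369/58 ≈ -3.3114e+7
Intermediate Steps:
m(S, b) = 27/26 + b/29 (m(S, b) = -27*(-1/26) + b*(1/29) = 27/26 + b/29)
(m(-55, 39) + s(12))*(-4931 - 542) = ((27/26 + (1/29)*39) + 42*12**2)*(-4931 - 542) = ((27/26 + 39/29) + 42*144)*(-5473) = (1797/754 + 6048)*(-5473) = (4561989/754)*(-5473) = -1920597369/58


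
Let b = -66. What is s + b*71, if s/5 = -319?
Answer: -6281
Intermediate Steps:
s = -1595 (s = 5*(-319) = -1595)
s + b*71 = -1595 - 66*71 = -1595 - 4686 = -6281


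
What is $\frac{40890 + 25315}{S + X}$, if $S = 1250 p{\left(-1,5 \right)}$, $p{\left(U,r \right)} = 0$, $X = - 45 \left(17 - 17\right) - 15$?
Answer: $- \frac{13241}{3} \approx -4413.7$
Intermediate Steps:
$X = -15$ ($X = \left(-45\right) 0 - 15 = 0 - 15 = -15$)
$S = 0$ ($S = 1250 \cdot 0 = 0$)
$\frac{40890 + 25315}{S + X} = \frac{40890 + 25315}{0 - 15} = \frac{66205}{-15} = 66205 \left(- \frac{1}{15}\right) = - \frac{13241}{3}$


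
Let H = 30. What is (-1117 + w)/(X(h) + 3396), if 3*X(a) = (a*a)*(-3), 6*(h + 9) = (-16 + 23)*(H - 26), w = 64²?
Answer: 26811/30395 ≈ 0.88209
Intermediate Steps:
w = 4096
h = -13/3 (h = -9 + ((-16 + 23)*(30 - 26))/6 = -9 + (7*4)/6 = -9 + (⅙)*28 = -9 + 14/3 = -13/3 ≈ -4.3333)
X(a) = -a² (X(a) = ((a*a)*(-3))/3 = (a²*(-3))/3 = (-3*a²)/3 = -a²)
(-1117 + w)/(X(h) + 3396) = (-1117 + 4096)/(-(-13/3)² + 3396) = 2979/(-1*169/9 + 3396) = 2979/(-169/9 + 3396) = 2979/(30395/9) = 2979*(9/30395) = 26811/30395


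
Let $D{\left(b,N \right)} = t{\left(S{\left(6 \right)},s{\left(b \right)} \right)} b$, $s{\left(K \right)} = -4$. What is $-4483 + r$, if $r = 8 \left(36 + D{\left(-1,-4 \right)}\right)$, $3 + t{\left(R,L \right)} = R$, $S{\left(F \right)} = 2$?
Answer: $-4187$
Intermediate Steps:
$t{\left(R,L \right)} = -3 + R$
$D{\left(b,N \right)} = - b$ ($D{\left(b,N \right)} = \left(-3 + 2\right) b = - b$)
$r = 296$ ($r = 8 \left(36 - -1\right) = 8 \left(36 + 1\right) = 8 \cdot 37 = 296$)
$-4483 + r = -4483 + 296 = -4187$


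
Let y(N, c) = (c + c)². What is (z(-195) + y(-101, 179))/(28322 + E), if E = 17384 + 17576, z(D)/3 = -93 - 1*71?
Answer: 63836/31641 ≈ 2.0175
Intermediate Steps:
y(N, c) = 4*c² (y(N, c) = (2*c)² = 4*c²)
z(D) = -492 (z(D) = 3*(-93 - 1*71) = 3*(-93 - 71) = 3*(-164) = -492)
E = 34960
(z(-195) + y(-101, 179))/(28322 + E) = (-492 + 4*179²)/(28322 + 34960) = (-492 + 4*32041)/63282 = (-492 + 128164)*(1/63282) = 127672*(1/63282) = 63836/31641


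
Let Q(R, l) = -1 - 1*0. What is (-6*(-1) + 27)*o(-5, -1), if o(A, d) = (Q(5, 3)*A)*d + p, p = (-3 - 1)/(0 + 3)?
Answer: -209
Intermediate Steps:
Q(R, l) = -1 (Q(R, l) = -1 + 0 = -1)
p = -4/3 ≈ -1.3333
o(A, d) = -4/3 - A*d (o(A, d) = (-A)*d - 4/3 = -A*d - 4/3 = -4/3 - A*d)
(-6*(-1) + 27)*o(-5, -1) = (-6*(-1) + 27)*(-4/3 - 1*(-5)*(-1)) = (6 + 27)*(-4/3 - 5) = 33*(-19/3) = -209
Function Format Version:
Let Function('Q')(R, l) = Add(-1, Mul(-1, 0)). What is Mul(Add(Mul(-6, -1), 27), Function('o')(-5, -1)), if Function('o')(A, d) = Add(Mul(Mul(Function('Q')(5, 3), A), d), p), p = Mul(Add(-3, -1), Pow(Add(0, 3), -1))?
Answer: -209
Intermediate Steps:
Function('Q')(R, l) = -1 (Function('Q')(R, l) = Add(-1, 0) = -1)
p = Rational(-4, 3) (p = Mul(-4, Pow(3, -1)) = Mul(-4, Rational(1, 3)) = Rational(-4, 3) ≈ -1.3333)
Function('o')(A, d) = Add(Rational(-4, 3), Mul(-1, A, d)) (Function('o')(A, d) = Add(Mul(Mul(-1, A), d), Rational(-4, 3)) = Add(Mul(-1, A, d), Rational(-4, 3)) = Add(Rational(-4, 3), Mul(-1, A, d)))
Mul(Add(Mul(-6, -1), 27), Function('o')(-5, -1)) = Mul(Add(Mul(-6, -1), 27), Add(Rational(-4, 3), Mul(-1, -5, -1))) = Mul(Add(6, 27), Add(Rational(-4, 3), -5)) = Mul(33, Rational(-19, 3)) = -209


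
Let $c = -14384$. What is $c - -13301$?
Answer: $-1083$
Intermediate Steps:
$c - -13301 = -14384 - -13301 = -14384 + 13301 = -1083$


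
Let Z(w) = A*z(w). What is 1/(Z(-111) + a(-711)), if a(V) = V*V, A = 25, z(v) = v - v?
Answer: 1/505521 ≈ 1.9782e-6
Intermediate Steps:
z(v) = 0
Z(w) = 0 (Z(w) = 25*0 = 0)
a(V) = V²
1/(Z(-111) + a(-711)) = 1/(0 + (-711)²) = 1/(0 + 505521) = 1/505521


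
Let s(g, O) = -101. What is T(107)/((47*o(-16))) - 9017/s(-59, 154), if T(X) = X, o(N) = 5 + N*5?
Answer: 31774118/356025 ≈ 89.247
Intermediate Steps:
o(N) = 5 + 5*N
T(107)/((47*o(-16))) - 9017/s(-59, 154) = 107/((47*(5 + 5*(-16)))) - 9017/(-101) = 107/((47*(5 - 80))) - 9017*(-1/101) = 107/((47*(-75))) + 9017/101 = 107/(-3525) + 9017/101 = 107*(-1/3525) + 9017/101 = -107/3525 + 9017/101 = 31774118/356025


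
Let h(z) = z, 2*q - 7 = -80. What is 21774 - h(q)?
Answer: 43621/2 ≈ 21811.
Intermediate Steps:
q = -73/2 (q = 7/2 + (½)*(-80) = 7/2 - 40 = -73/2 ≈ -36.500)
21774 - h(q) = 21774 - 1*(-73/2) = 21774 + 73/2 = 43621/2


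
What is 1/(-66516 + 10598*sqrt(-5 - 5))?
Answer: -16629/1386888574 - 5299*I*sqrt(10)/2773777148 ≈ -1.199e-5 - 6.0412e-6*I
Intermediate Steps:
1/(-66516 + 10598*sqrt(-5 - 5)) = 1/(-66516 + 10598*sqrt(-10)) = 1/(-66516 + 10598*(I*sqrt(10))) = 1/(-66516 + 10598*I*sqrt(10))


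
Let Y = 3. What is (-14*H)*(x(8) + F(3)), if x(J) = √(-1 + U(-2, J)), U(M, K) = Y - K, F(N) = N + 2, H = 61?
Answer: -4270 - 854*I*√6 ≈ -4270.0 - 2091.9*I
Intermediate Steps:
F(N) = 2 + N
U(M, K) = 3 - K
x(J) = √(2 - J) (x(J) = √(-1 + (3 - J)) = √(2 - J))
(-14*H)*(x(8) + F(3)) = (-14*61)*(√(2 - 1*8) + (2 + 3)) = -854*(√(2 - 8) + 5) = -854*(√(-6) + 5) = -854*(I*√6 + 5) = -854*(5 + I*√6) = -4270 - 854*I*√6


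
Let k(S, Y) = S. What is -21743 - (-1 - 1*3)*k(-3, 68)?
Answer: -21755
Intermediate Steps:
-21743 - (-1 - 1*3)*k(-3, 68) = -21743 - (-1 - 1*3)*(-3) = -21743 - (-1 - 3)*(-3) = -21743 - (-4)*(-3) = -21743 - 1*12 = -21743 - 12 = -21755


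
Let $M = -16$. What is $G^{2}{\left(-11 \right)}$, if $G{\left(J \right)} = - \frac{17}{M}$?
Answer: $\frac{289}{256} \approx 1.1289$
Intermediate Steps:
$G{\left(J \right)} = \frac{17}{16}$ ($G{\left(J \right)} = - \frac{17}{-16} = \left(-17\right) \left(- \frac{1}{16}\right) = \frac{17}{16}$)
$G^{2}{\left(-11 \right)} = \left(\frac{17}{16}\right)^{2} = \frac{289}{256}$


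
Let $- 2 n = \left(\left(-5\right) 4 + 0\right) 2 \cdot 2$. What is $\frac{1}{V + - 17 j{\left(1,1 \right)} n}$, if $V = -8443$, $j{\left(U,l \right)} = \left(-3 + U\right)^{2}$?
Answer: $- \frac{1}{11163} \approx -8.9582 \cdot 10^{-5}$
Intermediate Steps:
$n = 40$ ($n = - \frac{\left(\left(-5\right) 4 + 0\right) 2 \cdot 2}{2} = - \frac{\left(-20 + 0\right) 2 \cdot 2}{2} = - \frac{\left(-20\right) 2 \cdot 2}{2} = - \frac{\left(-40\right) 2}{2} = \left(- \frac{1}{2}\right) \left(-80\right) = 40$)
$\frac{1}{V + - 17 j{\left(1,1 \right)} n} = \frac{1}{-8443 + - 17 \left(-3 + 1\right)^{2} \cdot 40} = \frac{1}{-8443 + - 17 \left(-2\right)^{2} \cdot 40} = \frac{1}{-8443 + \left(-17\right) 4 \cdot 40} = \frac{1}{-8443 - 2720} = \frac{1}{-11163} = - \frac{1}{11163}$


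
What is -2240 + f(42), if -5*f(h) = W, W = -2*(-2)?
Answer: -11204/5 ≈ -2240.8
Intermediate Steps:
W = 4
f(h) = -⅘ (f(h) = -⅕*4 = -⅘)
-2240 + f(42) = -2240 - ⅘ = -11204/5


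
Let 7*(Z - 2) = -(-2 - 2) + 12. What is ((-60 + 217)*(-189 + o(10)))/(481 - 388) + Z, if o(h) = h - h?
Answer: -68307/217 ≈ -314.78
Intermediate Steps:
o(h) = 0
Z = 30/7 (Z = 2 + (-(-2 - 2) + 12)/7 = 2 + (-1*(-4) + 12)/7 = 2 + (4 + 12)/7 = 2 + (⅐)*16 = 2 + 16/7 = 30/7 ≈ 4.2857)
((-60 + 217)*(-189 + o(10)))/(481 - 388) + Z = ((-60 + 217)*(-189 + 0))/(481 - 388) + 30/7 = (157*(-189))/93 + 30/7 = (1/93)*(-29673) + 30/7 = -9891/31 + 30/7 = -68307/217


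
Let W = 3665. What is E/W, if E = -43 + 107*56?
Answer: 5949/3665 ≈ 1.6232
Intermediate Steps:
E = 5949 (E = -43 + 5992 = 5949)
E/W = 5949/3665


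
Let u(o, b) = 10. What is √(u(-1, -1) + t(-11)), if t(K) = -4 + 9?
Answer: √15 ≈ 3.8730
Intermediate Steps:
t(K) = 5
√(u(-1, -1) + t(-11)) = √(10 + 5) = √15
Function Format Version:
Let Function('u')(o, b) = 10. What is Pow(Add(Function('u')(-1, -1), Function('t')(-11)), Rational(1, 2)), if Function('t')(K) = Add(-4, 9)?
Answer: Pow(15, Rational(1, 2)) ≈ 3.8730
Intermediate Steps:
Function('t')(K) = 5
Pow(Add(Function('u')(-1, -1), Function('t')(-11)), Rational(1, 2)) = Pow(Add(10, 5), Rational(1, 2)) = Pow(15, Rational(1, 2))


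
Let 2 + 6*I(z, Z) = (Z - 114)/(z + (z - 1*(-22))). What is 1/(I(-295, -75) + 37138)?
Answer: 3408/126565357 ≈ 2.6927e-5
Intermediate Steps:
I(z, Z) = -1/3 + (-114 + Z)/(6*(22 + 2*z)) (I(z, Z) = -1/3 + ((Z - 114)/(z + (z - 1*(-22))))/6 = -1/3 + ((-114 + Z)/(z + (z + 22)))/6 = -1/3 + ((-114 + Z)/(z + (22 + z)))/6 = -1/3 + ((-114 + Z)/(22 + 2*z))/6 = -1/3 + (-114 + Z)/(6*(22 + 2*z)))
1/(I(-295, -75) + 37138) = 1/((-158 - 75 - 4*(-295))/(12*(11 - 295)) + 37138) = 1/((1/12)*(-158 - 75 + 1180)/(-284) + 37138) = 1/((1/12)*(-1/284)*947 + 37138) = 1/(-947/3408 + 37138) = 1/(126565357/3408) = 3408/126565357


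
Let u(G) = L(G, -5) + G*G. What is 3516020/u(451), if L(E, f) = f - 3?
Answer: 3516020/203393 ≈ 17.287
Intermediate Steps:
L(E, f) = -3 + f
u(G) = -8 + G² (u(G) = (-3 - 5) + G*G = -8 + G²)
3516020/u(451) = 3516020/(-8 + 451²) = 3516020/(-8 + 203401) = 3516020/203393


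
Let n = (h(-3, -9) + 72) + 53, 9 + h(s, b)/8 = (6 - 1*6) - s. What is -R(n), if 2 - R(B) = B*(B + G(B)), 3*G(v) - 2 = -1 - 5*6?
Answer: 15548/3 ≈ 5182.7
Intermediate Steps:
h(s, b) = -72 - 8*s (h(s, b) = -72 + 8*((6 - 1*6) - s) = -72 + 8*((6 - 6) - s) = -72 + 8*(0 - s) = -72 + 8*(-s) = -72 - 8*s)
G(v) = -29/3 (G(v) = ⅔ + (-1 - 5*6)/3 = ⅔ + (-1 - 30)/3 = ⅔ + (⅓)*(-31) = ⅔ - 31/3 = -29/3)
n = 77 (n = ((-72 - 8*(-3)) + 72) + 53 = ((-72 + 24) + 72) + 53 = (-48 + 72) + 53 = 24 + 53 = 77)
R(B) = 2 - B*(-29/3 + B) (R(B) = 2 - B*(B - 29/3) = 2 - B*(-29/3 + B))
-R(n) = -(2 - 1*77² + (29/3)*77) = -(2 - 1*5929 + 2233/3) = -(2 - 5929 + 2233/3) = -1*(-15548/3) = 15548/3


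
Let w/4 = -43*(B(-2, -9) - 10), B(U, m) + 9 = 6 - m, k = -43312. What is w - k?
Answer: 44000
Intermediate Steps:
B(U, m) = -3 - m (B(U, m) = -9 + (6 - m) = -3 - m)
w = 688 (w = 4*(-43*((-3 - 1*(-9)) - 10)) = 4*(-43*((-3 + 9) - 10)) = 4*(-43*(6 - 10)) = 4*(-43*(-4)) = 4*172 = 688)
w - k = 688 - 1*(-43312) = 688 + 43312 = 44000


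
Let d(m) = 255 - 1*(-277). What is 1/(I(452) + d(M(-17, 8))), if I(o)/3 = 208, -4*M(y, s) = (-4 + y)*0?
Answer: 1/1156 ≈ 0.00086505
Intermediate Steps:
M(y, s) = 0 (M(y, s) = -(-4 + y)*0/4 = -1/4*0 = 0)
I(o) = 624 (I(o) = 3*208 = 624)
d(m) = 532 (d(m) = 255 + 277 = 532)
1/(I(452) + d(M(-17, 8))) = 1/(624 + 532) = 1/1156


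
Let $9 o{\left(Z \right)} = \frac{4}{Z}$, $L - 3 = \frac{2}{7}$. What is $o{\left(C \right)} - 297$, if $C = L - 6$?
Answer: $- \frac{50815}{171} \approx -297.16$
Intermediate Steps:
$L = \frac{23}{7}$ ($L = 3 + \frac{2}{7} = \frac{23}{7} \approx 3.2857$)
$C = - \frac{19}{7}$ ($C = \frac{23}{7} - 6 = - \frac{19}{7} \approx -2.7143$)
$o{\left(Z \right)} = \frac{4}{9 Z}$ ($o{\left(Z \right)} = \frac{4 \frac{1}{Z}}{9} = \frac{4}{9 Z}$)
$o{\left(C \right)} - 297 = \frac{4}{9 \left(- \frac{19}{7}\right)} - 297 = \frac{4}{9} \left(- \frac{7}{19}\right) - 297 = - \frac{28}{171} - 297 = - \frac{50815}{171}$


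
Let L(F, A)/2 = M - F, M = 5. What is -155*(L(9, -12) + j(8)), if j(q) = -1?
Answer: 1395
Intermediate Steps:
L(F, A) = 10 - 2*F (L(F, A) = 2*(5 - F) = 10 - 2*F)
-155*(L(9, -12) + j(8)) = -155*((10 - 2*9) - 1) = -155*((10 - 18) - 1) = -155*(-8 - 1) = -155*(-9) = 1395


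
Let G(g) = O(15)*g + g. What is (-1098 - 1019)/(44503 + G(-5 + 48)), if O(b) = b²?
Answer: -2117/54221 ≈ -0.039044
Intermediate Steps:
G(g) = 226*g (G(g) = 15²*g + g = 225*g + g = 226*g)
(-1098 - 1019)/(44503 + G(-5 + 48)) = (-1098 - 1019)/(44503 + 226*(-5 + 48)) = -2117/(44503 + 226*43) = -2117/(44503 + 9718) = -2117/54221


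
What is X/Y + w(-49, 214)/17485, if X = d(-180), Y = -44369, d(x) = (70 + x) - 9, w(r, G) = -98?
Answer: -174419/59676305 ≈ -0.0029228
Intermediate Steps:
d(x) = 61 + x
X = -119 (X = 61 - 180 = -119)
X/Y + w(-49, 214)/17485 = -119/(-44369) - 98/17485 = -119*(-1/44369) - 98*1/17485 = 119/44369 - 98/17485 = -174419/59676305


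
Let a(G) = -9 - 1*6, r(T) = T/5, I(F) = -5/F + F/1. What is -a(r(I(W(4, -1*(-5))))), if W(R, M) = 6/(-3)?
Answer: 15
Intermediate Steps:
W(R, M) = -2 (W(R, M) = 6*(-⅓) = -2)
I(F) = F - 5/F (I(F) = -5/F + F*1 = -5/F + F = F - 5/F)
r(T) = T/5 (r(T) = T*(⅕) = T/5)
a(G) = -15 (a(G) = -9 - 6 = -15)
-a(r(I(W(4, -1*(-5))))) = -1*(-15) = 15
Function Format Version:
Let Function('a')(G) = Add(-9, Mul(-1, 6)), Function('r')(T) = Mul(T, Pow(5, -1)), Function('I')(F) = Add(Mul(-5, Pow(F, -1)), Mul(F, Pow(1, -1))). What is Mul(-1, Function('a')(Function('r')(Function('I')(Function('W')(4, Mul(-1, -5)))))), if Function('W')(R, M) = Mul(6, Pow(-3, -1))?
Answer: 15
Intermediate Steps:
Function('W')(R, M) = -2 (Function('W')(R, M) = Mul(6, Rational(-1, 3)) = -2)
Function('I')(F) = Add(F, Mul(-5, Pow(F, -1))) (Function('I')(F) = Add(Mul(-5, Pow(F, -1)), Mul(F, 1)) = Add(Mul(-5, Pow(F, -1)), F) = Add(F, Mul(-5, Pow(F, -1))))
Function('r')(T) = Mul(Rational(1, 5), T) (Function('r')(T) = Mul(T, Rational(1, 5)) = Mul(Rational(1, 5), T))
Function('a')(G) = -15 (Function('a')(G) = Add(-9, -6) = -15)
Mul(-1, Function('a')(Function('r')(Function('I')(Function('W')(4, Mul(-1, -5)))))) = Mul(-1, -15) = 15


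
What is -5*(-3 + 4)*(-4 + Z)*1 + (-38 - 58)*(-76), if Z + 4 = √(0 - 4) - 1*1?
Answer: 7341 - 10*I ≈ 7341.0 - 10.0*I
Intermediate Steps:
Z = -5 + 2*I (Z = -4 + (√(0 - 4) - 1*1) = -4 + (√(-4) - 1) = -4 + (2*I - 1) = -4 + (-1 + 2*I) = -5 + 2*I ≈ -5.0 + 2.0*I)
-5*(-3 + 4)*(-4 + Z)*1 + (-38 - 58)*(-76) = -5*(-3 + 4)*(-4 + (-5 + 2*I))*1 + (-38 - 58)*(-76) = -5*(-9 + 2*I)*1 - 96*(-76) = -5*(-9 + 2*I)*1 + 7296 = (45 - 10*I)*1 + 7296 = (45 - 10*I) + 7296 = 7341 - 10*I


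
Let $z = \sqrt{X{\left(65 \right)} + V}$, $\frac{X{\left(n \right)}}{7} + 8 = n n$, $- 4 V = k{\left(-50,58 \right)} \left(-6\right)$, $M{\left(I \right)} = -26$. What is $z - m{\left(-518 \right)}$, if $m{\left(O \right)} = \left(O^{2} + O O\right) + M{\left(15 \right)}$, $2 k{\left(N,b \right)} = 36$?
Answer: $-536622 + \sqrt{29546} \approx -5.3645 \cdot 10^{5}$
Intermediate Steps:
$k{\left(N,b \right)} = 18$ ($k{\left(N,b \right)} = \frac{1}{2} \cdot 36 = 18$)
$V = 27$ ($V = - \frac{18 \left(-6\right)}{4} = \left(- \frac{1}{4}\right) \left(-108\right) = 27$)
$m{\left(O \right)} = -26 + 2 O^{2}$ ($m{\left(O \right)} = \left(O^{2} + O O\right) - 26 = \left(O^{2} + O^{2}\right) - 26 = 2 O^{2} - 26 = -26 + 2 O^{2}$)
$X{\left(n \right)} = -56 + 7 n^{2}$ ($X{\left(n \right)} = -56 + 7 n n = -56 + 7 n^{2}$)
$z = \sqrt{29546}$ ($z = \sqrt{\left(-56 + 7 \cdot 65^{2}\right) + 27} = \sqrt{\left(-56 + 7 \cdot 4225\right) + 27} = \sqrt{\left(-56 + 29575\right) + 27} = \sqrt{29519 + 27} = \sqrt{29546} \approx 171.89$)
$z - m{\left(-518 \right)} = \sqrt{29546} - \left(-26 + 2 \left(-518\right)^{2}\right) = \sqrt{29546} - \left(-26 + 2 \cdot 268324\right) = \sqrt{29546} - \left(-26 + 536648\right) = \sqrt{29546} - 536622 = -536622 + \sqrt{29546}$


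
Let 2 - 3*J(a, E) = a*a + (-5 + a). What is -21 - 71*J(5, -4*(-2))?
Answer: 1570/3 ≈ 523.33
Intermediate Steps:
J(a, E) = 7/3 - a/3 - a²/3 (J(a, E) = ⅔ - (a*a + (-5 + a))/3 = ⅔ - (a² + (-5 + a))/3 = ⅔ - (-5 + a + a²)/3 = ⅔ + (5/3 - a/3 - a²/3) = 7/3 - a/3 - a²/3)
-21 - 71*J(5, -4*(-2)) = -21 - 71*(7/3 - ⅓*5 - ⅓*5²) = -21 - 71*(7/3 - 5/3 - ⅓*25) = -21 - 71*(7/3 - 5/3 - 25/3) = -21 - 71*(-23/3) = -21 + 1633/3 = 1570/3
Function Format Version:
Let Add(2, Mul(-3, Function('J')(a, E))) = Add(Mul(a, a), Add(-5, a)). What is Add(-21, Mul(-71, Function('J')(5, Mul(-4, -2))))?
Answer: Rational(1570, 3) ≈ 523.33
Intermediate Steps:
Function('J')(a, E) = Add(Rational(7, 3), Mul(Rational(-1, 3), a), Mul(Rational(-1, 3), Pow(a, 2))) (Function('J')(a, E) = Add(Rational(2, 3), Mul(Rational(-1, 3), Add(Mul(a, a), Add(-5, a)))) = Add(Rational(2, 3), Mul(Rational(-1, 3), Add(Pow(a, 2), Add(-5, a)))) = Add(Rational(2, 3), Mul(Rational(-1, 3), Add(-5, a, Pow(a, 2)))) = Add(Rational(2, 3), Add(Rational(5, 3), Mul(Rational(-1, 3), a), Mul(Rational(-1, 3), Pow(a, 2)))) = Add(Rational(7, 3), Mul(Rational(-1, 3), a), Mul(Rational(-1, 3), Pow(a, 2))))
Add(-21, Mul(-71, Function('J')(5, Mul(-4, -2)))) = Add(-21, Mul(-71, Add(Rational(7, 3), Mul(Rational(-1, 3), 5), Mul(Rational(-1, 3), Pow(5, 2))))) = Add(-21, Mul(-71, Add(Rational(7, 3), Rational(-5, 3), Mul(Rational(-1, 3), 25)))) = Add(-21, Mul(-71, Add(Rational(7, 3), Rational(-5, 3), Rational(-25, 3)))) = Add(-21, Mul(-71, Rational(-23, 3))) = Add(-21, Rational(1633, 3)) = Rational(1570, 3)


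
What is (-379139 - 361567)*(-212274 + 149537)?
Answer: 46469672322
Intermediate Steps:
(-379139 - 361567)*(-212274 + 149537) = -740706*(-62737) = 46469672322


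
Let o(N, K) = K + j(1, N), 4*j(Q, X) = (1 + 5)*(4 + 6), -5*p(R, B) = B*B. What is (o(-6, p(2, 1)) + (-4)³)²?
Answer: 60516/25 ≈ 2420.6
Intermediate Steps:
p(R, B) = -B²/5 (p(R, B) = -B*B/5 = -B²/5)
j(Q, X) = 15 (j(Q, X) = ((1 + 5)*(4 + 6))/4 = (6*10)/4 = (¼)*60 = 15)
o(N, K) = 15 + K (o(N, K) = K + 15 = 15 + K)
(o(-6, p(2, 1)) + (-4)³)² = ((15 - ⅕*1²) + (-4)³)² = ((15 - ⅕*1) - 64)² = ((15 - ⅕) - 64)² = (74/5 - 64)² = (-246/5)² = 60516/25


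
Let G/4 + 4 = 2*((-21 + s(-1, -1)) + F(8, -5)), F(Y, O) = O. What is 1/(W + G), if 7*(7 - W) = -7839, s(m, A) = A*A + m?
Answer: 7/6320 ≈ 0.0011076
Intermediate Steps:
s(m, A) = m + A² (s(m, A) = A² + m = m + A²)
W = 7888/7 (W = 7 - ⅐*(-7839) = 7 + 7839/7 = 7888/7 ≈ 1126.9)
G = -224 (G = -16 + 4*(2*((-21 + (-1 + (-1)²)) - 5)) = -16 + 4*(2*((-21 + (-1 + 1)) - 5)) = -16 + 4*(2*((-21 + 0) - 5)) = -16 + 4*(2*(-21 - 5)) = -16 + 4*(2*(-26)) = -16 + 4*(-52) = -16 - 208 = -224)
1/(W + G) = 1/(7888/7 - 224) = 1/(6320/7) = 7/6320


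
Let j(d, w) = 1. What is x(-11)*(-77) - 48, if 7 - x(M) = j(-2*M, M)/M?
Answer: -594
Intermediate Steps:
x(M) = 7 - 1/M
x(-11)*(-77) - 48 = (7 - 1/(-11))*(-77) - 48 = (7 - 1*(-1/11))*(-77) - 48 = (7 + 1/11)*(-77) - 48 = (78/11)*(-77) - 48 = -546 - 48 = -594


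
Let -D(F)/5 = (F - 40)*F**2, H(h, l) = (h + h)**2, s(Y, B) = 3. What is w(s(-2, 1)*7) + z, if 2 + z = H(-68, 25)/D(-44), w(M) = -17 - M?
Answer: -507911/12705 ≈ -39.977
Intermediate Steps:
H(h, l) = 4*h**2 (H(h, l) = (2*h)**2 = 4*h**2)
D(F) = -5*F**2*(-40 + F) (D(F) = -5*(F - 40)*F**2 = -5*(-40 + F)*F**2 = -5*F**2*(-40 + F))
z = -25121/12705 (z = -2 + (4*(-68)**2)/((5*(-44)**2*(40 - 1*(-44)))) = -2 + (4*4624)/((5*1936*(40 + 44))) = -2 + 18496/((5*1936*84)) = -2 + 18496/813120 = -2 + 18496*(1/813120) = -2 + 289/12705 = -25121/12705 ≈ -1.9773)
w(s(-2, 1)*7) + z = (-17 - 3*7) - 25121/12705 = (-17 - 1*21) - 25121/12705 = (-17 - 21) - 25121/12705 = -38 - 25121/12705 = -507911/12705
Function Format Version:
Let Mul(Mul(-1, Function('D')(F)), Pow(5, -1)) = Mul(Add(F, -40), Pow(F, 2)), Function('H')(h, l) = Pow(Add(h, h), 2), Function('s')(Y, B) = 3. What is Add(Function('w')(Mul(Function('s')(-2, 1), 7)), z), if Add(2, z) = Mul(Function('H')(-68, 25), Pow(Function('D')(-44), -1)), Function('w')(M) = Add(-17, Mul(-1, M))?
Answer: Rational(-507911, 12705) ≈ -39.977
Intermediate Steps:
Function('H')(h, l) = Mul(4, Pow(h, 2)) (Function('H')(h, l) = Pow(Mul(2, h), 2) = Mul(4, Pow(h, 2)))
Function('D')(F) = Mul(-5, Pow(F, 2), Add(-40, F)) (Function('D')(F) = Mul(-5, Mul(Add(F, -40), Pow(F, 2))) = Mul(-5, Mul(Add(-40, F), Pow(F, 2))) = Mul(-5, Mul(Pow(F, 2), Add(-40, F))) = Mul(-5, Pow(F, 2), Add(-40, F)))
z = Rational(-25121, 12705) (z = Add(-2, Mul(Mul(4, Pow(-68, 2)), Pow(Mul(5, Pow(-44, 2), Add(40, Mul(-1, -44))), -1))) = Add(-2, Mul(Mul(4, 4624), Pow(Mul(5, 1936, Add(40, 44)), -1))) = Add(-2, Mul(18496, Pow(Mul(5, 1936, 84), -1))) = Add(-2, Mul(18496, Pow(813120, -1))) = Add(-2, Mul(18496, Rational(1, 813120))) = Add(-2, Rational(289, 12705)) = Rational(-25121, 12705) ≈ -1.9773)
Add(Function('w')(Mul(Function('s')(-2, 1), 7)), z) = Add(Add(-17, Mul(-1, Mul(3, 7))), Rational(-25121, 12705)) = Add(Add(-17, Mul(-1, 21)), Rational(-25121, 12705)) = Add(Add(-17, -21), Rational(-25121, 12705)) = Add(-38, Rational(-25121, 12705)) = Rational(-507911, 12705)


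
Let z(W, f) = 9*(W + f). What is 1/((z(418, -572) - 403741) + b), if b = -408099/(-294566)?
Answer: -294566/119336231783 ≈ -2.4684e-6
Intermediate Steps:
b = 408099/294566 (b = -408099*(-1/294566) = 408099/294566 ≈ 1.3854)
z(W, f) = 9*W + 9*f
1/((z(418, -572) - 403741) + b) = 1/(((9*418 + 9*(-572)) - 403741) + 408099/294566) = 1/(((3762 - 5148) - 403741) + 408099/294566) = 1/((-1386 - 403741) + 408099/294566) = 1/(-405127 + 408099/294566) = 1/(-119336231783/294566) = -294566/119336231783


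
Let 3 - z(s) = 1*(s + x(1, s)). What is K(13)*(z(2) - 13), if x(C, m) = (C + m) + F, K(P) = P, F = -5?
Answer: -130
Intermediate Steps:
x(C, m) = -5 + C + m (x(C, m) = (C + m) - 5 = -5 + C + m)
z(s) = 7 - 2*s (z(s) = 3 - (s + (-5 + 1 + s)) = 3 - (s + (-4 + s)) = 3 - (-4 + 2*s) = 3 + (4 - 2*s) = 7 - 2*s)
K(13)*(z(2) - 13) = 13*((7 - 2*2) - 13) = 13*((7 - 4) - 13) = 13*(3 - 13) = 13*(-10) = -130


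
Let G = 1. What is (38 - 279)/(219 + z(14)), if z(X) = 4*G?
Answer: -241/223 ≈ -1.0807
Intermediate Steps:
z(X) = 4 (z(X) = 4*1 = 4)
(38 - 279)/(219 + z(14)) = (38 - 279)/(219 + 4) = -241/223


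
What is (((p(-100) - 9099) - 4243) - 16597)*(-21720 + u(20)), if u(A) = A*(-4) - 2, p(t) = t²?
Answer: 434710078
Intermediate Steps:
u(A) = -2 - 4*A (u(A) = -4*A - 2 = -2 - 4*A)
(((p(-100) - 9099) - 4243) - 16597)*(-21720 + u(20)) = ((((-100)² - 9099) - 4243) - 16597)*(-21720 + (-2 - 4*20)) = (((10000 - 9099) - 4243) - 16597)*(-21720 + (-2 - 80)) = ((901 - 4243) - 16597)*(-21720 - 82) = (-3342 - 16597)*(-21802) = -19939*(-21802) = 434710078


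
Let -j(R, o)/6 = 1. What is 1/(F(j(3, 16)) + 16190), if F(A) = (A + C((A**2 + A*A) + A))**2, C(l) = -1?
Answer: 1/16239 ≈ 6.1580e-5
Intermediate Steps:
j(R, o) = -6 (j(R, o) = -6*1 = -6)
F(A) = (-1 + A)**2 (F(A) = (A - 1)**2 = (-1 + A)**2)
1/(F(j(3, 16)) + 16190) = 1/((-1 - 6)**2 + 16190) = 1/((-7)**2 + 16190) = 1/(49 + 16190) = 1/16239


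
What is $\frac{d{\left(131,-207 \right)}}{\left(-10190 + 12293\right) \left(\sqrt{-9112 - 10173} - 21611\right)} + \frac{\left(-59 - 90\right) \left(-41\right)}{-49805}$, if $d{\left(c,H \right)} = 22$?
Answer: $- \frac{3000190112033186}{24459629866399245} - \frac{11 i \sqrt{19285}}{491107918209} \approx -0.12266 - 3.1105 \cdot 10^{-9} i$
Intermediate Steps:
$\frac{d{\left(131,-207 \right)}}{\left(-10190 + 12293\right) \left(\sqrt{-9112 - 10173} - 21611\right)} + \frac{\left(-59 - 90\right) \left(-41\right)}{-49805} = \frac{22}{\left(-10190 + 12293\right) \left(\sqrt{-9112 - 10173} - 21611\right)} + \frac{\left(-59 - 90\right) \left(-41\right)}{-49805} = \frac{22}{2103 \left(\sqrt{-19285} - 21611\right)} + \left(-149\right) \left(-41\right) \left(- \frac{1}{49805}\right) = \frac{22}{2103 \left(i \sqrt{19285} - 21611\right)} + 6109 \left(- \frac{1}{49805}\right) = \frac{22}{2103 \left(-21611 + i \sqrt{19285}\right)} - \frac{6109}{49805} = \frac{22}{-45447933 + 2103 i \sqrt{19285}} - \frac{6109}{49805} = - \frac{6109}{49805} + \frac{22}{-45447933 + 2103 i \sqrt{19285}}$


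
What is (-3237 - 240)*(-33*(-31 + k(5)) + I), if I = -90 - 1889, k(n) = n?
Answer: 3897717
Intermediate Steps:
I = -1979
(-3237 - 240)*(-33*(-31 + k(5)) + I) = (-3237 - 240)*(-33*(-31 + 5) - 1979) = -3477*(-33*(-26) - 1979) = -3477*(858 - 1979) = -3477*(-1121) = 3897717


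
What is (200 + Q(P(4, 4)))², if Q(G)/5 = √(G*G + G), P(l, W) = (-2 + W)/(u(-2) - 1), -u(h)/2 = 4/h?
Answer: 360250/9 + 2000*√10/3 ≈ 42136.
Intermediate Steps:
u(h) = -8/h
P(l, W) = -⅔ + W/3 (P(l, W) = (-2 + W)/(-8/(-2) - 1) = (-2 + W)/(-8*(-½) - 1) = (-2 + W)/(4 - 1) = (-2 + W)/3 = (-2 + W)*(⅓) = -⅔ + W/3)
Q(G) = 5*√(G + G²) (Q(G) = 5*√(G*G + G) = 5*√(G² + G) = 5*√(G + G²))
(200 + Q(P(4, 4)))² = (200 + 5*√((-⅔ + (⅓)*4)*(1 + (-⅔ + (⅓)*4))))² = (200 + 5*√((-⅔ + 4/3)*(1 + (-⅔ + 4/3))))² = (200 + 5*√(2*(1 + ⅔)/3))² = (200 + 5*√((⅔)*(5/3)))² = (200 + 5*√(10/9))² = (200 + 5*(√10/3))² = (200 + 5*√10/3)²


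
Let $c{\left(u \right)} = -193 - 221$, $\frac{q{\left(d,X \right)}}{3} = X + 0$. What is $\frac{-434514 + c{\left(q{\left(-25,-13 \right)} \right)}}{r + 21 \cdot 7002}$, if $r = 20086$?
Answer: $- \frac{4182}{1607} \approx -2.6024$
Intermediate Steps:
$q{\left(d,X \right)} = 3 X$ ($q{\left(d,X \right)} = 3 \left(X + 0\right) = 3 X$)
$c{\left(u \right)} = -414$
$\frac{-434514 + c{\left(q{\left(-25,-13 \right)} \right)}}{r + 21 \cdot 7002} = \frac{-434514 - 414}{20086 + 21 \cdot 7002} = - \frac{434928}{20086 + 147042} = - \frac{434928}{167128} = \left(-434928\right) \frac{1}{167128} = - \frac{4182}{1607}$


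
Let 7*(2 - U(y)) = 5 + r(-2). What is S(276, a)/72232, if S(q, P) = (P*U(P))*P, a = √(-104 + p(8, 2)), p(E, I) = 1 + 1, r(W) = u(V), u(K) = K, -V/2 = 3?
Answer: -765/252812 ≈ -0.0030260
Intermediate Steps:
V = -6 (V = -2*3 = -6)
r(W) = -6
U(y) = 15/7 (U(y) = 2 - (5 - 6)/7 = 2 - ⅐*(-1) = 2 + ⅐ = 15/7)
p(E, I) = 2
a = I*√102 (a = √(-104 + 2) = √(-102) = I*√102 ≈ 10.1*I)
S(q, P) = 15*P²/7 (S(q, P) = (P*(15/7))*P = (15*P/7)*P = 15*P²/7)
S(276, a)/72232 = (15*(I*√102)²/7)/72232 = ((15/7)*(-102))*(1/72232) = -1530/7*1/72232 = -765/252812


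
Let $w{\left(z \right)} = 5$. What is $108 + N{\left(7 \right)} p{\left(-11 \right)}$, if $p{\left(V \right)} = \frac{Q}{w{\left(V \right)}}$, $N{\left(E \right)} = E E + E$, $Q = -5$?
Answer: $52$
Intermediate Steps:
$N{\left(E \right)} = E + E^{2}$ ($N{\left(E \right)} = E^{2} + E = E + E^{2}$)
$p{\left(V \right)} = -1$ ($p{\left(V \right)} = - \frac{5}{5} = \left(-5\right) \frac{1}{5} = -1$)
$108 + N{\left(7 \right)} p{\left(-11 \right)} = 108 + 7 \left(1 + 7\right) \left(-1\right) = 108 + 7 \cdot 8 \left(-1\right) = 108 + 56 \left(-1\right) = 108 - 56 = 52$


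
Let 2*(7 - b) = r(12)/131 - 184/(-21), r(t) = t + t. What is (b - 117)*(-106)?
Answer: 33380884/2751 ≈ 12134.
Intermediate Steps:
r(t) = 2*t
b = 6953/2751 (b = 7 - ((2*12)/131 - 184/(-21))/2 = 7 - (24*(1/131) - 184*(-1/21))/2 = 7 - (24/131 + 184/21)/2 = 7 - 1/2*24608/2751 = 7 - 12304/2751 = 6953/2751 ≈ 2.5274)
(b - 117)*(-106) = (6953/2751 - 117)*(-106) = -314914/2751*(-106) = 33380884/2751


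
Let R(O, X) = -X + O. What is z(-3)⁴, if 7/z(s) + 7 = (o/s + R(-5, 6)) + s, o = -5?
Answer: 194481/11316496 ≈ 0.017186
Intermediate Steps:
R(O, X) = O - X
z(s) = 7/(-18 + s - 5/s) (z(s) = 7/(-7 + ((-5/s + (-5 - 1*6)) + s)) = 7/(-7 + ((-5/s + (-5 - 6)) + s)) = 7/(-7 + ((-5/s - 11) + s)) = 7/(-7 + ((-11 - 5/s) + s)) = 7/(-7 + (-11 + s - 5/s)) = 7/(-18 + s - 5/s))
z(-3)⁴ = (7*(-3)/(-5 + (-3)² - 18*(-3)))⁴ = (7*(-3)/(-5 + 9 + 54))⁴ = (7*(-3)/58)⁴ = (7*(-3)*(1/58))⁴ = (-21/58)⁴ = 194481/11316496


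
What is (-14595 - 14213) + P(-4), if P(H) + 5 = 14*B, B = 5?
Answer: -28743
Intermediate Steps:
P(H) = 65 (P(H) = -5 + 14*5 = -5 + 70 = 65)
(-14595 - 14213) + P(-4) = (-14595 - 14213) + 65 = -28808 + 65 = -28743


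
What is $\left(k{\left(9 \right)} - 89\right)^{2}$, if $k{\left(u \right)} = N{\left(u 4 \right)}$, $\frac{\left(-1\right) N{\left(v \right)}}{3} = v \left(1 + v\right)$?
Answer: $16687225$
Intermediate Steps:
$N{\left(v \right)} = - 3 v \left(1 + v\right)$
$k{\left(u \right)} = - 12 u \left(1 + 4 u\right)$ ($k{\left(u \right)} = - 3 u 4 \left(1 + u 4\right) = - 3 \cdot 4 u \left(1 + 4 u\right) = - 12 u \left(1 + 4 u\right)$)
$\left(k{\left(9 \right)} - 89\right)^{2} = \left(\left(-12\right) 9 \left(1 + 4 \cdot 9\right) - 89\right)^{2} = \left(\left(-12\right) 9 \left(1 + 36\right) - 89\right)^{2} = \left(\left(-12\right) 9 \cdot 37 - 89\right)^{2} = \left(-3996 - 89\right)^{2} = \left(-4085\right)^{2} = 16687225$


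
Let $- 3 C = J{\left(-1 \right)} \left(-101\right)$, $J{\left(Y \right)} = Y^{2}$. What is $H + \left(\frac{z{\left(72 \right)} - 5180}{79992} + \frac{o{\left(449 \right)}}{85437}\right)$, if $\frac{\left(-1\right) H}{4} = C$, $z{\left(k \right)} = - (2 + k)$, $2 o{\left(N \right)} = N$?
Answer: $- \frac{4650404867}{34516548} \approx -134.73$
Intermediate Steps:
$o{\left(N \right)} = \frac{N}{2}$
$z{\left(k \right)} = -2 - k$
$C = \frac{101}{3}$ ($C = - \frac{\left(-1\right)^{2} \left(-101\right)}{3} = - \frac{1 \left(-101\right)}{3} = \left(- \frac{1}{3}\right) \left(-101\right) = \frac{101}{3} \approx 33.667$)
$H = - \frac{404}{3}$ ($H = \left(-4\right) \frac{101}{3} = - \frac{404}{3} \approx -134.67$)
$H + \left(\frac{z{\left(72 \right)} - 5180}{79992} + \frac{o{\left(449 \right)}}{85437}\right) = - \frac{404}{3} + \left(\frac{\left(-2 - 72\right) - 5180}{79992} + \frac{\frac{1}{2} \cdot 449}{85437}\right) = - \frac{404}{3} + \left(\left(\left(-2 - 72\right) - 5180\right) \frac{1}{79992} + \frac{449}{2} \cdot \frac{1}{85437}\right) = - \frac{404}{3} + \left(\left(-74 - 5180\right) \frac{1}{79992} + \frac{449}{170874}\right) = - \frac{404}{3} + \left(\left(-5254\right) \frac{1}{79992} + \frac{449}{170874}\right) = - \frac{404}{3} + \left(- \frac{2627}{39996} + \frac{449}{170874}\right) = - \frac{404}{3} - \frac{2176403}{34516548} = - \frac{4650404867}{34516548}$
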